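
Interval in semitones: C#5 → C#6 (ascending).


Working:
Absolute semitone position = octave×12 + chromatic position
C#5: 5×12 + 1 = 61
C#6: 6×12 + 1 = 73
Difference = 73 - 61 = 12
= 12 semitones


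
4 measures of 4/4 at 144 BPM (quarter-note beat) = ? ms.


Let's work it out.
Quarter-note beat duration = 60000 / 144 ms
Beats per measure (4/4) = 4
One measure = 4 × 60000 / 144 = 240000 / 144 ms
4 measures = 4 × 240000 / 144 = 960000 / 144
= 6666.7 ms


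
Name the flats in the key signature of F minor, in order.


Reasoning:
Flat minor keys: A(0), D(1), G(2), C(3), F(4), Bb(5), Eb(6), Ab(7)
F minor has 4 flats
Order of flats: Bb Eb Ab Db Gb Cb Fb → first 4: Bb, Eb, Ab, Db
= Bb, Eb, Ab, Db


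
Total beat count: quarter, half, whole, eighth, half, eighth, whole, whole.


Solution.
Beat values:
  quarter = 1 beat
  half = 2 beats
  whole = 4 beats
  eighth = 0.5 beats
  half = 2 beats
  eighth = 0.5 beats
  whole = 4 beats
  whole = 4 beats
Sum = 1 + 2 + 4 + 0.5 + 2 + 0.5 + 4 + 4
= 18 beats


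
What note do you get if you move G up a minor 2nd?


Let's work it out.
minor 2nd: 2 letter names, 1 semitones
Letter: G + 1 → A
Pitch: G + 1 semitones, spelled as an A → Ab
= Ab


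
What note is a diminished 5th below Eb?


Working:
A 5th spans 5 letter names, so from E we land on A
A diminished 5th = 6 semitones below Eb
Spell A at that pitch: A
= A


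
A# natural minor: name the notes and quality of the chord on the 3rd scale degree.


Step by step:
A# natural minor scale: A# B# C# D# E# F# G#
Diatonic triad on degree 3 stacks scale notes 3, 5, 7: C# E# G#
C#→E# = 4 semitones; C#→G# = 7 semitones → major triad
= C# E# G# (major)


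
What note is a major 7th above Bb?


Working:
A 7th spans 7 letter names, so from B we land on A
A major 7th = 11 semitones above Bb
Spell A at that pitch: A
= A


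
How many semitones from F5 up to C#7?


Step by step:
Absolute semitone position = octave×12 + chromatic position
F5: 5×12 + 5 = 65
C#7: 7×12 + 1 = 85
Difference = 85 - 65 = 20
= 20 semitones


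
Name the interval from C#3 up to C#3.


Step by step:
Letter names: C → C spans 1 letter name → a unison
Semitones: C#3 → C#3 = 0 half-steps
A unison of 0 semitones is a perfect unison
= perfect unison


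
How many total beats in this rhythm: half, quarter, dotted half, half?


Reasoning:
Beat values:
  half = 2 beats
  quarter = 1 beat
  dotted half = 3 beats
  half = 2 beats
Sum = 2 + 1 + 3 + 2
= 8 beats


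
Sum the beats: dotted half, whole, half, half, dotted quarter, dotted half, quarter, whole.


Reasoning:
Beat values:
  dotted half = 3 beats
  whole = 4 beats
  half = 2 beats
  half = 2 beats
  dotted quarter = 1.5 beats
  dotted half = 3 beats
  quarter = 1 beat
  whole = 4 beats
Sum = 3 + 4 + 2 + 2 + 1.5 + 3 + 1 + 4
= 20.5 beats


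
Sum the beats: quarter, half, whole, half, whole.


Working:
Beat values:
  quarter = 1 beat
  half = 2 beats
  whole = 4 beats
  half = 2 beats
  whole = 4 beats
Sum = 1 + 2 + 4 + 2 + 4
= 13 beats


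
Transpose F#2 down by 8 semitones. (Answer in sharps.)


Let's work it out.
F#2: chromatic position 6 in octave 2 → absolute = 2×12 + 6 = 30
Transpose down 8: 30 - 8 = 22
22 = 1×12 + 10 → A# in octave 1
Result = A#1


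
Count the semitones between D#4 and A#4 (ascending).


Solution.
Absolute semitone position = octave×12 + chromatic position
D#4: 4×12 + 3 = 51
A#4: 4×12 + 10 = 58
Difference = 58 - 51 = 7
= 7 semitones


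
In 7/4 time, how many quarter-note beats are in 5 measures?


Time signature 7/4: the bottom number 4 means the quarter note gets one count
The top number 7 means 7 quarter-note beats per measure
Total = 7 × 5 measures
= 35 quarter-note beats


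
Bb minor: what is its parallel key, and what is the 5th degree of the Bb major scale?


Let's work it out.
Parallel keys share the same tonic but differ in mode
Bb minor → parallel is Bb major
Bb major scale: Bb C D Eb F G A
= Bb major; 5th degree = F


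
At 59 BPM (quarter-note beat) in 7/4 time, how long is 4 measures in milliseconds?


Let's work it out.
Quarter-note beat duration = 60000 / 59 ms
Beats per measure (7/4) = 7
One measure = 7 × 60000 / 59 = 420000 / 59 ms
4 measures = 4 × 420000 / 59 = 1680000 / 59
= 28474.6 ms


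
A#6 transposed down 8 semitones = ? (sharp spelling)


A#6: chromatic position 10 in octave 6 → absolute = 6×12 + 10 = 82
Transpose down 8: 82 - 8 = 74
74 = 6×12 + 2 → D in octave 6
Result = D6


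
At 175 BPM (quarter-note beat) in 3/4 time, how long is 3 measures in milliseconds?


Let's work it out.
Quarter-note beat duration = 60000 / 175 ms
Beats per measure (3/4) = 3
One measure = 3 × 60000 / 175 = 180000 / 175 ms
3 measures = 3 × 180000 / 175 = 540000 / 175
= 3085.7 ms


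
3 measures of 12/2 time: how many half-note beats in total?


Time signature 12/2: the bottom number 2 means the half note gets one count
The top number 12 means 12 half-note beats per measure
Total = 12 × 3 measures
= 36 half-note beats


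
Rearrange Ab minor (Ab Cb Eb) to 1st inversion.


Solution.
Root position: Ab Cb Eb
1st inversion: move root up an octave
Bass note: Cb
Notes (bottom to top) = Cb Eb Ab


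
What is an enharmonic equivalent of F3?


Solution.
Enharmonic notes sound the same pitch but are spelled with different letter names
F and E# name the same pitch class
= E#3


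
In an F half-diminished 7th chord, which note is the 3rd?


Working:
Half-diminished 7th chord = root + minor 3rd + diminished 5th + minor 7th
Seventh chords stack in thirds, so the letter names are F-A-C-E
Root: F
Minor 3rd above F: Ab
Diminished 5th above F: Cb
Minor 7th above F: Eb
The 3rd = Ab


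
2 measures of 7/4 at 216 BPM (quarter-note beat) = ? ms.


Step by step:
Quarter-note beat duration = 60000 / 216 ms
Beats per measure (7/4) = 7
One measure = 7 × 60000 / 216 = 420000 / 216 ms
2 measures = 2 × 420000 / 216 = 840000 / 216
= 3888.9 ms


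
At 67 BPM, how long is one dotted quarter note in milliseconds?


One quarter-note beat = 60000 / BPM = 60000 / 67 ms
Dotted quarter note = 3/2 × quarter note
Duration = 3/2 × 60000 / 67 = 90000 / 67
= 1343.3 ms


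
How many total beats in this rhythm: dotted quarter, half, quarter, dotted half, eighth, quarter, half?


Let's work it out.
Beat values:
  dotted quarter = 1.5 beats
  half = 2 beats
  quarter = 1 beat
  dotted half = 3 beats
  eighth = 0.5 beats
  quarter = 1 beat
  half = 2 beats
Sum = 1.5 + 2 + 1 + 3 + 0.5 + 1 + 2
= 11 beats


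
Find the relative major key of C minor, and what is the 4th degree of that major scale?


Reasoning:
The relative major shares the key signature and is a minor 3rd above the minor tonic
A minor 3rd above C is Eb
→ relative major of C minor is Eb major
Eb major scale: Eb F G Ab Bb C D
= Eb major; 4th degree = Ab


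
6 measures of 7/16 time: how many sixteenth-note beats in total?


Time signature 7/16: the bottom number 16 means the sixteenth note gets one count
The top number 7 means 7 sixteenth-note beats per measure
Total = 7 × 6 measures
= 42 sixteenth-note beats


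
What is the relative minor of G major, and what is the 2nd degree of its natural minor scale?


The relative minor shares the major's key signature and starts on its 6th degree
6th degree = a major 6th above the tonic; a major 6th above G is E
→ relative minor of G major is E minor
E natural minor scale: E F# G A B C D
= E minor; 2nd degree = F#


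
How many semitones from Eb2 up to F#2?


Absolute semitone position = octave×12 + chromatic position
Eb2: 2×12 + 3 = 27
F#2: 2×12 + 6 = 30
Difference = 30 - 27 = 3
= 3 semitones


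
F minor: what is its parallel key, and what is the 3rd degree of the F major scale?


Let's work it out.
Parallel keys share the same tonic but differ in mode
F minor → parallel is F major
F major scale: F G A Bb C D E
= F major; 3rd degree = A


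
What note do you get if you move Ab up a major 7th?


Solution.
major 7th: 7 letter names, 11 semitones
Letter: A + 6 → G
Pitch: Ab + 11 semitones, spelled as a G → G
= G


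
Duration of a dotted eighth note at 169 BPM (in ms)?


One quarter-note beat = 60000 / BPM = 60000 / 169 ms
Dotted eighth note = 3/4 × quarter note
Duration = 3/4 × 60000 / 169 = 45000 / 169
= 266.3 ms


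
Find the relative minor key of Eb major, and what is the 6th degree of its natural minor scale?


Let's work it out.
The relative minor shares the major's key signature and starts on its 6th degree
6th degree = a major 6th above the tonic; a major 6th above Eb is C
→ relative minor of Eb major is C minor
C natural minor scale: C D Eb F G Ab Bb
= C minor; 6th degree = Ab


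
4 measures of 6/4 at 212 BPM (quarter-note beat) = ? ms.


Quarter-note beat duration = 60000 / 212 ms
Beats per measure (6/4) = 6
One measure = 6 × 60000 / 212 = 360000 / 212 ms
4 measures = 4 × 360000 / 212 = 1440000 / 212
= 6792.5 ms


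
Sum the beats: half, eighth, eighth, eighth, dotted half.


Working:
Beat values:
  half = 2 beats
  eighth = 0.5 beats
  eighth = 0.5 beats
  eighth = 0.5 beats
  dotted half = 3 beats
Sum = 2 + 0.5 + 0.5 + 0.5 + 3
= 6.5 beats


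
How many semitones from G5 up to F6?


Solution.
Absolute semitone position = octave×12 + chromatic position
G5: 5×12 + 7 = 67
F6: 6×12 + 5 = 77
Difference = 77 - 67 = 10
= 10 semitones


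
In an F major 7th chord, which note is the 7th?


Let's work it out.
Major 7th chord = root + major 3rd + perfect 5th + major 7th
Seventh chords stack in thirds, so the letter names are F-A-C-E
Root: F
Major 3rd above F: A
Perfect 5th above F: C
Major 7th above F: E
The 7th = E


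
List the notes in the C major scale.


Solution.
Major scale pattern: W-W-H-W-W-W-H (2-2-1-2-2-2-1 semitones)
Starting from C:
  C + 2 semitones → D
  D + 2 semitones → E
  E + 1 semitone → F
  F + 2 semitones → G
  G + 2 semitones → A
  A + 2 semitones → B
  B + 1 semitone → C
Scale = C D E F G A B


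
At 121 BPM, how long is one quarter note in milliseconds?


Solution.
One quarter-note beat = 60000 / BPM = 60000 / 121 ms
Duration = 60000 / 121
= 495.9 ms


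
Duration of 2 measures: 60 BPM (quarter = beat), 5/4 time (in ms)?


Quarter-note beat duration = 60000 / 60 ms
Beats per measure (5/4) = 5
One measure = 5 × 60000 / 60 = 300000 / 60 ms
2 measures = 2 × 300000 / 60 = 600000 / 60
= 10000.0 ms


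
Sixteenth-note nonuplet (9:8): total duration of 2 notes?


Reasoning:
Nonuplet: 9 notes occupy the space of 8 sixteenth notes
Space = 8 × 1/4 = 2 beats
Each nonuplet note = 2 / 9 = 2/9 beats
2 notes = 2 × 2/9 = 4/9
= 4/9 beats


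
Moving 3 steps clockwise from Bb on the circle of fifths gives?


Solution.
Each clockwise step on the circle of fifths moves up a perfect 5th
From Bb: Bb → F → C → G
= G


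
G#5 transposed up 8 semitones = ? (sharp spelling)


G#5: chromatic position 8 in octave 5 → absolute = 5×12 + 8 = 68
Transpose up 8: 68 + 8 = 76
76 = 6×12 + 4 → E in octave 6
Result = E6


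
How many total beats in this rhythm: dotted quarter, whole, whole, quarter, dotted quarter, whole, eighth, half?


Step by step:
Beat values:
  dotted quarter = 1.5 beats
  whole = 4 beats
  whole = 4 beats
  quarter = 1 beat
  dotted quarter = 1.5 beats
  whole = 4 beats
  eighth = 0.5 beats
  half = 2 beats
Sum = 1.5 + 4 + 4 + 1 + 1.5 + 4 + 0.5 + 2
= 18.5 beats


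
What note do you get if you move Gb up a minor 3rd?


Working:
minor 3rd: 3 letter names, 3 semitones
Letter: G + 2 → B
Pitch: Gb + 3 semitones, spelled as a B → Bbb
= Bbb


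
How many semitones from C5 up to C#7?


Absolute semitone position = octave×12 + chromatic position
C5: 5×12 + 0 = 60
C#7: 7×12 + 1 = 85
Difference = 85 - 60 = 25
= 25 semitones


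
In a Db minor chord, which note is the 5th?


Solution.
Minor triad = root + minor 3rd (3 semitones) + perfect 5th (7 semitones)
A triad on Db stacks thirds, so the chord tones use letter names D-F-A
Root: Db
Minor 3rd above Db: Fb
Perfect 5th above Db: Ab
The 5th = Ab


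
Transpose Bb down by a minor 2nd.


minor 2nd: 2 letter names, 1 semitones
Letter: B - 1 → A
Pitch: Bb - 1 semitones, spelled as an A → A
= A


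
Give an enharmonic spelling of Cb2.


Working:
Enharmonic notes sound the same pitch but are spelled with different letter names
Cb and B name the same pitch class
Octave numbers change at C, so Cb2 = B1
= B1


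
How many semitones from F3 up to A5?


Step by step:
Absolute semitone position = octave×12 + chromatic position
F3: 3×12 + 5 = 41
A5: 5×12 + 9 = 69
Difference = 69 - 41 = 28
= 28 semitones


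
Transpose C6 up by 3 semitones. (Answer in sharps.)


Step by step:
C6: chromatic position 0 in octave 6 → absolute = 6×12 + 0 = 72
Transpose up 3: 72 + 3 = 75
75 = 6×12 + 3 → D# in octave 6
Result = D#6


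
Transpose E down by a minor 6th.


minor 6th: 6 letter names, 8 semitones
Letter: E - 5 → G
Pitch: E - 8 semitones, spelled as a G → G#
= G#


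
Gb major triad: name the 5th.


Major triad = root + major 3rd (4 semitones) + perfect 5th (7 semitones)
A triad on Gb stacks thirds, so the chord tones use letter names G-B-D
Root: Gb
Major 3rd above Gb: Bb
Perfect 5th above Gb: Db
The 5th = Db


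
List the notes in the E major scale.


Solution.
Major scale pattern: W-W-H-W-W-W-H (2-2-1-2-2-2-1 semitones)
Starting from E:
  E + 2 semitones → F#
  F# + 2 semitones → G#
  G# + 1 semitone → A
  A + 2 semitones → B
  B + 2 semitones → C#
  C# + 2 semitones → D#
  D# + 1 semitone → E
Scale = E F# G# A B C# D#


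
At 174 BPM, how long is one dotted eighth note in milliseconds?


Let's work it out.
One quarter-note beat = 60000 / BPM = 60000 / 174 ms
Dotted eighth note = 3/4 × quarter note
Duration = 3/4 × 60000 / 174 = 45000 / 174
= 258.6 ms


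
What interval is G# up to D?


Step by step:
Letter names: G → D spans 5 letter names → a 5th
Semitones: G# → D = 6 half-steps
A 5th of 6 semitones is a diminished 5th
= diminished 5th


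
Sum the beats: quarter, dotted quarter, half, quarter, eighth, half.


Reasoning:
Beat values:
  quarter = 1 beat
  dotted quarter = 1.5 beats
  half = 2 beats
  quarter = 1 beat
  eighth = 0.5 beats
  half = 2 beats
Sum = 1 + 1.5 + 2 + 1 + 0.5 + 2
= 8 beats


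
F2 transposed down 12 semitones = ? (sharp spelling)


Reasoning:
F2: chromatic position 5 in octave 2 → absolute = 2×12 + 5 = 29
Transpose down 12: 29 - 12 = 17
17 = 1×12 + 5 → F in octave 1
Result = F1


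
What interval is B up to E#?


Reasoning:
Letter names: B → E spans 4 letter names → a 4th
Semitones: B → E# = 6 half-steps
A 4th of 6 semitones is an augmented 4th
= augmented 4th


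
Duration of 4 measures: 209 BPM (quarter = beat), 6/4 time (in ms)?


Working:
Quarter-note beat duration = 60000 / 209 ms
Beats per measure (6/4) = 6
One measure = 6 × 60000 / 209 = 360000 / 209 ms
4 measures = 4 × 360000 / 209 = 1440000 / 209
= 6890.0 ms


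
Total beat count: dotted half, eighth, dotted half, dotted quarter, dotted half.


Step by step:
Beat values:
  dotted half = 3 beats
  eighth = 0.5 beats
  dotted half = 3 beats
  dotted quarter = 1.5 beats
  dotted half = 3 beats
Sum = 3 + 0.5 + 3 + 1.5 + 3
= 11 beats


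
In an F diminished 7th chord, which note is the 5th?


Working:
Diminished 7th chord = root + minor 3rd + diminished 5th + diminished 7th
Seventh chords stack in thirds, so the letter names are F-A-C-E
Root: F
Minor 3rd above F: Ab
Diminished 5th above F: Cb
Diminished 7th above F: Ebb
The 5th = Cb


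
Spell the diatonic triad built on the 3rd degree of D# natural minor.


D# natural minor scale: D# E# F# G# A# B C#
Diatonic triad on degree 3 stacks scale notes 3, 5, 7: F# A# C#
F#→A# = 4 semitones; F#→C# = 7 semitones → major triad
= F# A# C# (major)


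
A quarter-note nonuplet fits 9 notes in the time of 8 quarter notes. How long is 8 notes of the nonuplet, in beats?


Step by step:
Nonuplet: 9 notes occupy the space of 8 quarter notes
Space = 8 × 1 = 8 beats
Each nonuplet note = 8 / 9 = 8/9 beats
8 notes = 8 × 8/9 = 64/9
= 64/9 beats


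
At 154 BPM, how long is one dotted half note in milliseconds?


One quarter-note beat = 60000 / BPM = 60000 / 154 ms
Dotted half note = 3 × quarter note
Duration = 3 × 60000 / 154 = 180000 / 154
= 1168.8 ms


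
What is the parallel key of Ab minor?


Reasoning:
Parallel keys share the same tonic but differ in mode
Ab minor → parallel is Ab major
= Ab major


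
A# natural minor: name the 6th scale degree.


Natural minor scale pattern: W-H-W-W-H-W-W (2-1-2-2-1-2-2 semitones)
Starting from A#:
  A# + 2 semitones → B#
  B# + 1 semitone → C#
  C# + 2 semitones → D#
  D# + 2 semitones → E#
  E# + 1 semitone → F#
  F# + 2 semitones → G#
  G# + 2 semitones → A#
Scale: A# B# C# D# E# F# G#
Degree 6 = F#


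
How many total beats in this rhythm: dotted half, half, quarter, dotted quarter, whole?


Solution.
Beat values:
  dotted half = 3 beats
  half = 2 beats
  quarter = 1 beat
  dotted quarter = 1.5 beats
  whole = 4 beats
Sum = 3 + 2 + 1 + 1.5 + 4
= 11.5 beats


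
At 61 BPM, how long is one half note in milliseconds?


Solution.
One quarter-note beat = 60000 / BPM = 60000 / 61 ms
Half note = 2 × quarter note
Duration = 2 × 60000 / 61 = 120000 / 61
= 1967.2 ms


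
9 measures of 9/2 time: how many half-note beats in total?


Time signature 9/2: the bottom number 2 means the half note gets one count
The top number 9 means 9 half-note beats per measure
Total = 9 × 9 measures
= 81 half-note beats


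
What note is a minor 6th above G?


A 6th spans 6 letter names, so from G we land on E
A minor 6th = 8 semitones above G
Spell E at that pitch: Eb
= Eb


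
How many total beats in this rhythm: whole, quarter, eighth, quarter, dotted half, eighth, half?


Working:
Beat values:
  whole = 4 beats
  quarter = 1 beat
  eighth = 0.5 beats
  quarter = 1 beat
  dotted half = 3 beats
  eighth = 0.5 beats
  half = 2 beats
Sum = 4 + 1 + 0.5 + 1 + 3 + 0.5 + 2
= 12 beats


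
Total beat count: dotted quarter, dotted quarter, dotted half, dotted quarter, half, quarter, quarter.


Reasoning:
Beat values:
  dotted quarter = 1.5 beats
  dotted quarter = 1.5 beats
  dotted half = 3 beats
  dotted quarter = 1.5 beats
  half = 2 beats
  quarter = 1 beat
  quarter = 1 beat
Sum = 1.5 + 1.5 + 3 + 1.5 + 2 + 1 + 1
= 11.5 beats


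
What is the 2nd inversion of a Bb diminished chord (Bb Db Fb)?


Root position: Bb Db Fb
2nd inversion: move root and 3rd up an octave
Bass note: Fb
Notes (bottom to top) = Fb Bb Db


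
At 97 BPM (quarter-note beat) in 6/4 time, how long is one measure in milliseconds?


Quarter-note beat duration = 60000 / 97 ms
Beats per measure (6/4) = 6
One measure = 6 × 60000 / 97 = 360000 / 97 ms
= 3711.3 ms


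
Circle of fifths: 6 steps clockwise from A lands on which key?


Working:
Each clockwise step on the circle of fifths moves up a perfect 5th
From A: A → E → B → F#/Gb → Db → Ab → Eb
= Eb


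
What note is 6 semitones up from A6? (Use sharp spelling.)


Reasoning:
A6: chromatic position 9 in octave 6 → absolute = 6×12 + 9 = 81
Transpose up 6: 81 + 6 = 87
87 = 7×12 + 3 → D# in octave 7
Result = D#7


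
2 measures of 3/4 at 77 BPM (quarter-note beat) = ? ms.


Step by step:
Quarter-note beat duration = 60000 / 77 ms
Beats per measure (3/4) = 3
One measure = 3 × 60000 / 77 = 180000 / 77 ms
2 measures = 2 × 180000 / 77 = 360000 / 77
= 4675.3 ms


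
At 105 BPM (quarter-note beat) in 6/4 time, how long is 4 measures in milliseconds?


Reasoning:
Quarter-note beat duration = 60000 / 105 ms
Beats per measure (6/4) = 6
One measure = 6 × 60000 / 105 = 360000 / 105 ms
4 measures = 4 × 360000 / 105 = 1440000 / 105
= 13714.3 ms


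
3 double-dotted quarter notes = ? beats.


Base quarter note = 1 beat
Dot 1 adds half the previous value: +1/2
Dot 2 adds half the previous value: +1/4
One double-dotted quarter = 1 + 1/2 + 1/4 = 7/4
3 of them = 3 × 7/4 = 21/4
= 21/4 beats


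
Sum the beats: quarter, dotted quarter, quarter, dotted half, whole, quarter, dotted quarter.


Beat values:
  quarter = 1 beat
  dotted quarter = 1.5 beats
  quarter = 1 beat
  dotted half = 3 beats
  whole = 4 beats
  quarter = 1 beat
  dotted quarter = 1.5 beats
Sum = 1 + 1.5 + 1 + 3 + 4 + 1 + 1.5
= 13 beats


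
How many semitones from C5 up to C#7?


Absolute semitone position = octave×12 + chromatic position
C5: 5×12 + 0 = 60
C#7: 7×12 + 1 = 85
Difference = 85 - 60 = 25
= 25 semitones


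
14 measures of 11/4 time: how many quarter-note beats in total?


Let's work it out.
Time signature 11/4: the bottom number 4 means the quarter note gets one count
The top number 11 means 11 quarter-note beats per measure
Total = 11 × 14 measures
= 154 quarter-note beats


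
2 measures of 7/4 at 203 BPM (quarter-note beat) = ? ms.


Working:
Quarter-note beat duration = 60000 / 203 ms
Beats per measure (7/4) = 7
One measure = 7 × 60000 / 203 = 420000 / 203 ms
2 measures = 2 × 420000 / 203 = 840000 / 203
= 4137.9 ms


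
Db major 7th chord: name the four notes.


Reasoning:
Major 7th chord = root + major 3rd + perfect 5th + major 7th
Seventh chords stack in thirds, so the letter names are D-F-A-C
Root: Db
Major 3rd above Db: F
Perfect 5th above Db: Ab
Major 7th above Db: C
Chord = Db F Ab C


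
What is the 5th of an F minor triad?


Step by step:
Minor triad = root + minor 3rd (3 semitones) + perfect 5th (7 semitones)
A triad on F stacks thirds, so the chord tones use letter names F-A-C
Root: F
Minor 3rd above F: Ab
Perfect 5th above F: C
The 5th = C


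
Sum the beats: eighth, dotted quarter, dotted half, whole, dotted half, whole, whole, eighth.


Solution.
Beat values:
  eighth = 0.5 beats
  dotted quarter = 1.5 beats
  dotted half = 3 beats
  whole = 4 beats
  dotted half = 3 beats
  whole = 4 beats
  whole = 4 beats
  eighth = 0.5 beats
Sum = 0.5 + 1.5 + 3 + 4 + 3 + 4 + 4 + 0.5
= 20.5 beats


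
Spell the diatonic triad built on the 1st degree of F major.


Let's work it out.
F major scale: F G A Bb C D E
Diatonic triad on degree 1 stacks scale notes 1, 3, 5: F A C
F→A = 4 semitones; F→C = 7 semitones → major triad
= F A C (major)


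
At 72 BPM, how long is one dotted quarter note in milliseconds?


One quarter-note beat = 60000 / BPM = 60000 / 72 ms
Dotted quarter note = 3/2 × quarter note
Duration = 3/2 × 60000 / 72 = 90000 / 72
= 1250.0 ms


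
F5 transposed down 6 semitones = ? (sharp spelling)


Step by step:
F5: chromatic position 5 in octave 5 → absolute = 5×12 + 5 = 65
Transpose down 6: 65 - 6 = 59
59 = 4×12 + 11 → B in octave 4
Result = B4


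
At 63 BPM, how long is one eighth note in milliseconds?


One quarter-note beat = 60000 / BPM = 60000 / 63 ms
Eighth note = 1/2 × quarter note
Duration = 1/2 × 60000 / 63 = 30000 / 63
= 476.2 ms


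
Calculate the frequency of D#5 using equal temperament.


f = 440 × 2^(n/12) where n = semitones from A4
D#5: 6 semitones from A4
f = 440 × 2^(6/12)
f = 622.25 Hz


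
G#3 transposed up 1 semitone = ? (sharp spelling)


G#3: chromatic position 8 in octave 3 → absolute = 3×12 + 8 = 44
Transpose up 1: 44 + 1 = 45
45 = 3×12 + 9 → A in octave 3
Result = A3


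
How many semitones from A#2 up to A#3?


Absolute semitone position = octave×12 + chromatic position
A#2: 2×12 + 10 = 34
A#3: 3×12 + 10 = 46
Difference = 46 - 34 = 12
= 12 semitones


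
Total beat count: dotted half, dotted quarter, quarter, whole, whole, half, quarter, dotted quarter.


Let's work it out.
Beat values:
  dotted half = 3 beats
  dotted quarter = 1.5 beats
  quarter = 1 beat
  whole = 4 beats
  whole = 4 beats
  half = 2 beats
  quarter = 1 beat
  dotted quarter = 1.5 beats
Sum = 3 + 1.5 + 1 + 4 + 4 + 2 + 1 + 1.5
= 18 beats


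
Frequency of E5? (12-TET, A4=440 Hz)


f = 440 × 2^(n/12) where n = semitones from A4
E5: 7 semitones from A4
f = 440 × 2^(7/12)
f = 659.26 Hz


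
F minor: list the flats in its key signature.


Reasoning:
Flat minor keys: A(0), D(1), G(2), C(3), F(4), Bb(5), Eb(6), Ab(7)
F minor has 4 flats
Order of flats: Bb Eb Ab Db Gb Cb Fb → first 4: Bb, Eb, Ab, Db
= Bb, Eb, Ab, Db


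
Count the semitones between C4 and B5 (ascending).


Step by step:
Absolute semitone position = octave×12 + chromatic position
C4: 4×12 + 0 = 48
B5: 5×12 + 11 = 71
Difference = 71 - 48 = 23
= 23 semitones


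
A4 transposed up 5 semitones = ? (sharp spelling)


A4: chromatic position 9 in octave 4 → absolute = 4×12 + 9 = 57
Transpose up 5: 57 + 5 = 62
62 = 5×12 + 2 → D in octave 5
Result = D5


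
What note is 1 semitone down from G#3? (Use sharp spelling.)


Step by step:
G#3: chromatic position 8 in octave 3 → absolute = 3×12 + 8 = 44
Transpose down 1: 44 - 1 = 43
43 = 3×12 + 7 → G in octave 3
Result = G3


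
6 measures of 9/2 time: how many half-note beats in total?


Let's work it out.
Time signature 9/2: the bottom number 2 means the half note gets one count
The top number 9 means 9 half-note beats per measure
Total = 9 × 6 measures
= 54 half-note beats


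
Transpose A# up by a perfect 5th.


Step by step:
perfect 5th: 5 letter names, 7 semitones
Letter: A + 4 → E
Pitch: A# + 7 semitones, spelled as an E → E#
= E#


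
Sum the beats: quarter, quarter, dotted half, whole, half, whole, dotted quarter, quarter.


Beat values:
  quarter = 1 beat
  quarter = 1 beat
  dotted half = 3 beats
  whole = 4 beats
  half = 2 beats
  whole = 4 beats
  dotted quarter = 1.5 beats
  quarter = 1 beat
Sum = 1 + 1 + 3 + 4 + 2 + 4 + 1.5 + 1
= 17.5 beats


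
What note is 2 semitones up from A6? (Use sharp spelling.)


A6: chromatic position 9 in octave 6 → absolute = 6×12 + 9 = 81
Transpose up 2: 81 + 2 = 83
83 = 6×12 + 11 → B in octave 6
Result = B6


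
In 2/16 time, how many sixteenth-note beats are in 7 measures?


Time signature 2/16: the bottom number 16 means the sixteenth note gets one count
The top number 2 means 2 sixteenth-note beats per measure
Total = 2 × 7 measures
= 14 sixteenth-note beats


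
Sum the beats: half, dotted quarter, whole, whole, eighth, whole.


Let's work it out.
Beat values:
  half = 2 beats
  dotted quarter = 1.5 beats
  whole = 4 beats
  whole = 4 beats
  eighth = 0.5 beats
  whole = 4 beats
Sum = 2 + 1.5 + 4 + 4 + 0.5 + 4
= 16 beats


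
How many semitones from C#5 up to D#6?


Let's work it out.
Absolute semitone position = octave×12 + chromatic position
C#5: 5×12 + 1 = 61
D#6: 6×12 + 3 = 75
Difference = 75 - 61 = 14
= 14 semitones


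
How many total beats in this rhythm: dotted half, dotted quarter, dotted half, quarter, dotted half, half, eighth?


Working:
Beat values:
  dotted half = 3 beats
  dotted quarter = 1.5 beats
  dotted half = 3 beats
  quarter = 1 beat
  dotted half = 3 beats
  half = 2 beats
  eighth = 0.5 beats
Sum = 3 + 1.5 + 3 + 1 + 3 + 2 + 0.5
= 14 beats


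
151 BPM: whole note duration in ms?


One quarter-note beat = 60000 / BPM = 60000 / 151 ms
Whole note = 4 × quarter note
Duration = 4 × 60000 / 151 = 240000 / 151
= 1589.4 ms


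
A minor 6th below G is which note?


Solution.
A 6th spans 6 letter names, so from G we land on B
A minor 6th = 8 semitones below G
Spell B at that pitch: B
= B


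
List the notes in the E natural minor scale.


Reasoning:
Natural minor scale pattern: W-H-W-W-H-W-W (2-1-2-2-1-2-2 semitones)
Starting from E:
  E + 2 semitones → F#
  F# + 1 semitone → G
  G + 2 semitones → A
  A + 2 semitones → B
  B + 1 semitone → C
  C + 2 semitones → D
  D + 2 semitones → E
Scale = E F# G A B C D


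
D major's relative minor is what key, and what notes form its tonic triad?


Step by step:
The relative minor shares the major's key signature and starts on its 6th degree
6th degree = a major 6th above the tonic; a major 6th above D is B
→ relative minor of D major is B minor
Tonic triad of B minor = root + minor 3rd + perfect 5th = B D F#
= B minor; triad = B D F#


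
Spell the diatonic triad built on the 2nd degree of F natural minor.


Reasoning:
F natural minor scale: F G Ab Bb C Db Eb
Diatonic triad on degree 2 stacks scale notes 2, 4, 6: G Bb Db
G→Bb = 3 semitones; G→Db = 6 semitones → diminished triad
= G Bb Db (diminished)


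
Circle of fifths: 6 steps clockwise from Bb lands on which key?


Each clockwise step on the circle of fifths moves up a perfect 5th
From Bb: Bb → F → C → G → D → A → E
= E


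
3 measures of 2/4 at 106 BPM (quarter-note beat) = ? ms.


Solution.
Quarter-note beat duration = 60000 / 106 ms
Beats per measure (2/4) = 2
One measure = 2 × 60000 / 106 = 120000 / 106 ms
3 measures = 3 × 120000 / 106 = 360000 / 106
= 3396.2 ms


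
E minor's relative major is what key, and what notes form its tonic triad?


Solution.
The relative major shares the key signature and is a minor 3rd above the minor tonic
A minor 3rd above E is G
→ relative major of E minor is G major
Tonic triad of G major = root + major 3rd + perfect 5th = G B D
= G major; triad = G B D


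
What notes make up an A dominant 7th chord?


Dominant 7th chord = root + major 3rd + perfect 5th + minor 7th
Seventh chords stack in thirds, so the letter names are A-C-E-G
Root: A
Major 3rd above A: C#
Perfect 5th above A: E
Minor 7th above A: G
Chord = A C# E G


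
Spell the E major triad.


Major triad = root + major 3rd (4 semitones) + perfect 5th (7 semitones)
A triad on E stacks thirds, so the chord tones use letter names E-G-B
Root: E
Major 3rd above E: G#
Perfect 5th above E: B
Chord = E G# B


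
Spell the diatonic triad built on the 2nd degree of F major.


Reasoning:
F major scale: F G A Bb C D E
Diatonic triad on degree 2 stacks scale notes 2, 4, 6: G Bb D
G→Bb = 3 semitones; G→D = 7 semitones → minor triad
= G Bb D (minor)


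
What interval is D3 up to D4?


Letter names: D → D spans 8 letter names → an octave
Semitones: D3 → D4 = 12 half-steps
An octave of 12 semitones is a perfect octave
= perfect octave


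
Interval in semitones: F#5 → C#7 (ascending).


Solution.
Absolute semitone position = octave×12 + chromatic position
F#5: 5×12 + 6 = 66
C#7: 7×12 + 1 = 85
Difference = 85 - 66 = 19
= 19 semitones


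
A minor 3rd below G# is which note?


A 3rd spans 3 letter names, so from G we land on E
A minor 3rd = 3 semitones below G#
Spell E at that pitch: E#
= E#


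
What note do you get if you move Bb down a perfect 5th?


perfect 5th: 5 letter names, 7 semitones
Letter: B - 4 → E
Pitch: Bb - 7 semitones, spelled as an E → Eb
= Eb


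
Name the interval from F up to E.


Solution.
Letter names: F → E spans 7 letter names → a 7th
Semitones: F → E = 11 half-steps
A 7th of 11 semitones is a major 7th
= major 7th


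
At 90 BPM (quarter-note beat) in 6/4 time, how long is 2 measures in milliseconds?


Reasoning:
Quarter-note beat duration = 60000 / 90 ms
Beats per measure (6/4) = 6
One measure = 6 × 60000 / 90 = 360000 / 90 ms
2 measures = 2 × 360000 / 90 = 720000 / 90
= 8000.0 ms


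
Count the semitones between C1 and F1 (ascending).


Solution.
Absolute semitone position = octave×12 + chromatic position
C1: 1×12 + 0 = 12
F1: 1×12 + 5 = 17
Difference = 17 - 12 = 5
= 5 semitones


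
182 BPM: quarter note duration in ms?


Solution.
One quarter-note beat = 60000 / BPM = 60000 / 182 ms
Duration = 60000 / 182
= 329.7 ms


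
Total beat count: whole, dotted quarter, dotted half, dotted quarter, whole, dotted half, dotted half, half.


Working:
Beat values:
  whole = 4 beats
  dotted quarter = 1.5 beats
  dotted half = 3 beats
  dotted quarter = 1.5 beats
  whole = 4 beats
  dotted half = 3 beats
  dotted half = 3 beats
  half = 2 beats
Sum = 4 + 1.5 + 3 + 1.5 + 4 + 3 + 3 + 2
= 22 beats


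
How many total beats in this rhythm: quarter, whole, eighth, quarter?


Working:
Beat values:
  quarter = 1 beat
  whole = 4 beats
  eighth = 0.5 beats
  quarter = 1 beat
Sum = 1 + 4 + 0.5 + 1
= 6.5 beats


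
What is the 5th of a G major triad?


Major triad = root + major 3rd (4 semitones) + perfect 5th (7 semitones)
A triad on G stacks thirds, so the chord tones use letter names G-B-D
Root: G
Major 3rd above G: B
Perfect 5th above G: D
The 5th = D


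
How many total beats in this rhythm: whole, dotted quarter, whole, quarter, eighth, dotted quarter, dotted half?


Step by step:
Beat values:
  whole = 4 beats
  dotted quarter = 1.5 beats
  whole = 4 beats
  quarter = 1 beat
  eighth = 0.5 beats
  dotted quarter = 1.5 beats
  dotted half = 3 beats
Sum = 4 + 1.5 + 4 + 1 + 0.5 + 1.5 + 3
= 15.5 beats


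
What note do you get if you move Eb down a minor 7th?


Solution.
minor 7th: 7 letter names, 10 semitones
Letter: E - 6 → F
Pitch: Eb - 10 semitones, spelled as an F → F
= F


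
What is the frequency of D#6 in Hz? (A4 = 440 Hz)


Let's work it out.
f = 440 × 2^(n/12) where n = semitones from A4
D#6: 18 semitones from A4
f = 440 × 2^(18/12)
f = 1244.51 Hz


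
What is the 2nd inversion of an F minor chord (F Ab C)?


Reasoning:
Root position: F Ab C
2nd inversion: move root and 3rd up an octave
Bass note: C
Notes (bottom to top) = C F Ab


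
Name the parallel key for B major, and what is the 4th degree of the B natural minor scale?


Let's work it out.
Parallel keys share the same tonic but differ in mode
B major → parallel is B minor
B natural minor scale: B C# D E F# G A
= B minor; 4th degree = E


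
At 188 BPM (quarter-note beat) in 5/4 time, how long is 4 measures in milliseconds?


Quarter-note beat duration = 60000 / 188 ms
Beats per measure (5/4) = 5
One measure = 5 × 60000 / 188 = 300000 / 188 ms
4 measures = 4 × 300000 / 188 = 1200000 / 188
= 6383.0 ms


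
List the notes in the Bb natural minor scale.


Natural minor scale pattern: W-H-W-W-H-W-W (2-1-2-2-1-2-2 semitones)
Starting from Bb:
  Bb + 2 semitones → C
  C + 1 semitone → Db
  Db + 2 semitones → Eb
  Eb + 2 semitones → F
  F + 1 semitone → Gb
  Gb + 2 semitones → Ab
  Ab + 2 semitones → Bb
Scale = Bb C Db Eb F Gb Ab


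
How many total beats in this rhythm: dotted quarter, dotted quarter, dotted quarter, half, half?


Reasoning:
Beat values:
  dotted quarter = 1.5 beats
  dotted quarter = 1.5 beats
  dotted quarter = 1.5 beats
  half = 2 beats
  half = 2 beats
Sum = 1.5 + 1.5 + 1.5 + 2 + 2
= 8.5 beats


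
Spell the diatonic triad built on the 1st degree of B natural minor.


B natural minor scale: B C# D E F# G A
Diatonic triad on degree 1 stacks scale notes 1, 3, 5: B D F#
B→D = 3 semitones; B→F# = 7 semitones → minor triad
= B D F# (minor)


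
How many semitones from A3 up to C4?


Solution.
Absolute semitone position = octave×12 + chromatic position
A3: 3×12 + 9 = 45
C4: 4×12 + 0 = 48
Difference = 48 - 45 = 3
= 3 semitones


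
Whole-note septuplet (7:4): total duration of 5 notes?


Septuplet: 7 notes occupy the space of 4 whole notes
Space = 4 × 4 = 16 beats
Each septuplet note = 16 / 7 = 16/7 beats
5 notes = 5 × 16/7 = 80/7
= 80/7 beats


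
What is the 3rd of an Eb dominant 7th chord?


Dominant 7th chord = root + major 3rd + perfect 5th + minor 7th
Seventh chords stack in thirds, so the letter names are E-G-B-D
Root: Eb
Major 3rd above Eb: G
Perfect 5th above Eb: Bb
Minor 7th above Eb: Db
The 3rd = G


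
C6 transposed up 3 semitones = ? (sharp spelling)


C6: chromatic position 0 in octave 6 → absolute = 6×12 + 0 = 72
Transpose up 3: 72 + 3 = 75
75 = 6×12 + 3 → D# in octave 6
Result = D#6


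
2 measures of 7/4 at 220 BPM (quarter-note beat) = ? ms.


Reasoning:
Quarter-note beat duration = 60000 / 220 ms
Beats per measure (7/4) = 7
One measure = 7 × 60000 / 220 = 420000 / 220 ms
2 measures = 2 × 420000 / 220 = 840000 / 220
= 3818.2 ms


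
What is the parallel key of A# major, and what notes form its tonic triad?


Let's work it out.
Parallel keys share the same tonic but differ in mode
A# major → parallel is A# minor
Tonic triad of A# minor = A# C# E#
= A# minor; triad = A# C# E#


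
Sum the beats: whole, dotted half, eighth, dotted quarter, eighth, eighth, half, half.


Beat values:
  whole = 4 beats
  dotted half = 3 beats
  eighth = 0.5 beats
  dotted quarter = 1.5 beats
  eighth = 0.5 beats
  eighth = 0.5 beats
  half = 2 beats
  half = 2 beats
Sum = 4 + 3 + 0.5 + 1.5 + 0.5 + 0.5 + 2 + 2
= 14 beats


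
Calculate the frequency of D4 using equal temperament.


Solution.
f = 440 × 2^(n/12) where n = semitones from A4
D4: -7 semitones from A4
f = 440 × 2^(-7/12)
f = 293.66 Hz


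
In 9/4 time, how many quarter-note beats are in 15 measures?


Time signature 9/4: the bottom number 4 means the quarter note gets one count
The top number 9 means 9 quarter-note beats per measure
Total = 9 × 15 measures
= 135 quarter-note beats


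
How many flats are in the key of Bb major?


Solution.
Flat major keys: C(0), F(1), Bb(2), Eb(3), Ab(4), Db(5), Gb(6), Cb(7)
Bb major has 2 flats
Order of flats: Bb Eb Ab Db Gb Cb Fb → first 2: Bb, Eb
= 2 flats


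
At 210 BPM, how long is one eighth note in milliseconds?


Let's work it out.
One quarter-note beat = 60000 / BPM = 60000 / 210 ms
Eighth note = 1/2 × quarter note
Duration = 1/2 × 60000 / 210 = 30000 / 210
= 142.9 ms


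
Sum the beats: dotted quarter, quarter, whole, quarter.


Working:
Beat values:
  dotted quarter = 1.5 beats
  quarter = 1 beat
  whole = 4 beats
  quarter = 1 beat
Sum = 1.5 + 1 + 4 + 1
= 7.5 beats


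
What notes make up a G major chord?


Major triad = root + major 3rd (4 semitones) + perfect 5th (7 semitones)
A triad on G stacks thirds, so the chord tones use letter names G-B-D
Root: G
Major 3rd above G: B
Perfect 5th above G: D
Chord = G B D


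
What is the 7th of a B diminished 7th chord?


Diminished 7th chord = root + minor 3rd + diminished 5th + diminished 7th
Seventh chords stack in thirds, so the letter names are B-D-F-A
Root: B
Minor 3rd above B: D
Diminished 5th above B: F
Diminished 7th above B: Ab
The 7th = Ab


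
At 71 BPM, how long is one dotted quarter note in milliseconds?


Let's work it out.
One quarter-note beat = 60000 / BPM = 60000 / 71 ms
Dotted quarter note = 3/2 × quarter note
Duration = 3/2 × 60000 / 71 = 90000 / 71
= 1267.6 ms


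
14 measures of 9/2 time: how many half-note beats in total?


Time signature 9/2: the bottom number 2 means the half note gets one count
The top number 9 means 9 half-note beats per measure
Total = 9 × 14 measures
= 126 half-note beats


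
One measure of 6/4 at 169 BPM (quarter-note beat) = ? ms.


Working:
Quarter-note beat duration = 60000 / 169 ms
Beats per measure (6/4) = 6
One measure = 6 × 60000 / 169 = 360000 / 169 ms
= 2130.2 ms


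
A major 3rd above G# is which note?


Working:
A 3rd spans 3 letter names, so from G we land on B
A major 3rd = 4 semitones above G#
Spell B at that pitch: B#
= B#


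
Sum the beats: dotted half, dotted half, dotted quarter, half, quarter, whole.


Let's work it out.
Beat values:
  dotted half = 3 beats
  dotted half = 3 beats
  dotted quarter = 1.5 beats
  half = 2 beats
  quarter = 1 beat
  whole = 4 beats
Sum = 3 + 3 + 1.5 + 2 + 1 + 4
= 14.5 beats


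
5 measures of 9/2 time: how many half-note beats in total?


Solution.
Time signature 9/2: the bottom number 2 means the half note gets one count
The top number 9 means 9 half-note beats per measure
Total = 9 × 5 measures
= 45 half-note beats
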